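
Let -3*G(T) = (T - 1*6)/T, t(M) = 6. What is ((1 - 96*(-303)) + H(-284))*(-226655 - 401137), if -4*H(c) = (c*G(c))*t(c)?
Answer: -18170811648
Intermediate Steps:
G(T) = -(-6 + T)/(3*T) (G(T) = -(T - 1*6)/(3*T) = -(T - 6)/(3*T) = -(-6 + T)/(3*T))
H(c) = -3 + c/2 (H(c) = -c*((6 - c)/(3*c))*6/4 = -(2 - c/3)*6/4 = -(12 - 2*c)/4 = -3 + c/2)
((1 - 96*(-303)) + H(-284))*(-226655 - 401137) = ((1 - 96*(-303)) + (-3 + (½)*(-284)))*(-226655 - 401137) = ((1 + 29088) + (-3 - 142))*(-627792) = (29089 - 145)*(-627792) = 28944*(-627792) = -18170811648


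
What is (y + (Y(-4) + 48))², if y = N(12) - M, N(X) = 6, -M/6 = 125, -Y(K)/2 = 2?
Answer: 640000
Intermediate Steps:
Y(K) = -4 (Y(K) = -2*2 = -4)
M = -750 (M = -6*125 = -750)
y = 756 (y = 6 - 1*(-750) = 6 + 750 = 756)
(y + (Y(-4) + 48))² = (756 + (-4 + 48))² = (756 + 44)² = 800² = 640000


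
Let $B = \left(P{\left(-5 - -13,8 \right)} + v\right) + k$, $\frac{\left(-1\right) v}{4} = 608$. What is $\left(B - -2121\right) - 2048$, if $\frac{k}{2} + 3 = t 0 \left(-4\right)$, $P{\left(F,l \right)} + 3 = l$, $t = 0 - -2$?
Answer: $-2360$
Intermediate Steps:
$t = 2$ ($t = 0 + 2 = 2$)
$P{\left(F,l \right)} = -3 + l$
$v = -2432$ ($v = \left(-4\right) 608 = -2432$)
$k = -6$ ($k = -6 + 2 \cdot 2 \cdot 0 \left(-4\right) = -6 + 2 \cdot 0 \left(-4\right) = -6 + 2 \cdot 0 = -6 + 0 = -6$)
$B = -2433$ ($B = \left(\left(-3 + 8\right) - 2432\right) - 6 = \left(5 - 2432\right) - 6 = -2427 - 6 = -2433$)
$\left(B - -2121\right) - 2048 = \left(-2433 - -2121\right) - 2048 = \left(-2433 + 2121\right) - 2048 = -312 - 2048 = -2360$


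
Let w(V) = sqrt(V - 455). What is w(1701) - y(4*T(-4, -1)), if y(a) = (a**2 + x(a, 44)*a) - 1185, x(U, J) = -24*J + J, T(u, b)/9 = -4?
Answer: -165279 + sqrt(1246) ≈ -1.6524e+5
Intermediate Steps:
T(u, b) = -36 (T(u, b) = 9*(-4) = -36)
w(V) = sqrt(-455 + V)
x(U, J) = -23*J
y(a) = -1185 + a**2 - 1012*a (y(a) = (a**2 + (-23*44)*a) - 1185 = (a**2 - 1012*a) - 1185 = -1185 + a**2 - 1012*a)
w(1701) - y(4*T(-4, -1)) = sqrt(-455 + 1701) - (-1185 + (4*(-36))**2 - 4048*(-36)) = sqrt(1246) - (-1185 + (-144)**2 - 1012*(-144)) = sqrt(1246) - (-1185 + 20736 + 145728) = sqrt(1246) - 1*165279 = sqrt(1246) - 165279 = -165279 + sqrt(1246)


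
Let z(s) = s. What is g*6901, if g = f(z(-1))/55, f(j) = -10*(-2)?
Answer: 27604/11 ≈ 2509.5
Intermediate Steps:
f(j) = 20
g = 4/11 (g = 20/55 = 20*(1/55) = 4/11 ≈ 0.36364)
g*6901 = (4/11)*6901 = 27604/11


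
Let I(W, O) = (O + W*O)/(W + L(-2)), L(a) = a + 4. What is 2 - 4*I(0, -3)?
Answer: 8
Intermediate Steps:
L(a) = 4 + a
I(W, O) = (O + O*W)/(2 + W) (I(W, O) = (O + W*O)/(W + (4 - 2)) = (O + O*W)/(W + 2) = (O + O*W)/(2 + W))
2 - 4*I(0, -3) = 2 - (-12)*(1 + 0)/(2 + 0) = 2 - (-12)/2 = 2 - 4*(-3/2) = 2 + 6 = 8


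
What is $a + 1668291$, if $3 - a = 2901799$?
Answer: $-1233505$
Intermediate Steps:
$a = -2901796$ ($a = 3 - 2901799 = -2901796$)
$a + 1668291 = -2901796 + 1668291 = -1233505$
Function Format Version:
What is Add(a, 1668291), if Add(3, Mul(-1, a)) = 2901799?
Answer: -1233505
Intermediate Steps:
a = -2901796 (a = Add(3, Mul(-1, 2901799)) = Add(3, -2901799) = -2901796)
Add(a, 1668291) = Add(-2901796, 1668291) = -1233505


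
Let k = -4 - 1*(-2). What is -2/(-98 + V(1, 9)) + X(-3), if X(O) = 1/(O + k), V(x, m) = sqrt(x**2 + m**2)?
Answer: -4271/23805 + sqrt(82)/4761 ≈ -0.17751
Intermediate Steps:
k = -2 (k = -4 + 2 = -2)
V(x, m) = sqrt(m**2 + x**2)
X(O) = 1/(-2 + O) (X(O) = 1/(O - 2) = 1/(-2 + O))
-2/(-98 + V(1, 9)) + X(-3) = -2/(-98 + sqrt(9**2 + 1**2)) + 1/(-2 - 3) = -2/(-98 + sqrt(81 + 1)) + 1/(-5) = -2/(-98 + sqrt(82)) - 1/5 = -1/5 - 2/(-98 + sqrt(82))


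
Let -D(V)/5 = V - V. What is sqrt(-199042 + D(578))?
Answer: I*sqrt(199042) ≈ 446.14*I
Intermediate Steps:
D(V) = 0 (D(V) = -5*(V - V) = -5*0 = 0)
sqrt(-199042 + D(578)) = sqrt(-199042 + 0) = sqrt(-199042) = I*sqrt(199042)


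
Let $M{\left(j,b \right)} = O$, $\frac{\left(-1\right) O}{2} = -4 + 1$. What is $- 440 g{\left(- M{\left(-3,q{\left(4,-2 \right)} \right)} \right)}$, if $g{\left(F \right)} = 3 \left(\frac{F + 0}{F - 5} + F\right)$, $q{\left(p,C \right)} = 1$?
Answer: $7200$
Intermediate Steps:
$O = 6$ ($O = - 2 \left(-4 + 1\right) = \left(-2\right) \left(-3\right) = 6$)
$M{\left(j,b \right)} = 6$
$g{\left(F \right)} = 3 F + \frac{3 F}{-5 + F}$ ($g{\left(F \right)} = 3 \left(\frac{F}{-5 + F} + F\right) = 3 \left(F + \frac{F}{-5 + F}\right) = 3 F + \frac{3 F}{-5 + F}$)
$- 440 g{\left(- M{\left(-3,q{\left(4,-2 \right)} \right)} \right)} = - 440 \frac{3 \left(\left(-1\right) 6\right) \left(-4 - 6\right)}{-5 - 6} = - 440 \cdot 3 \left(-6\right) \frac{1}{-5 - 6} \left(-4 - 6\right) = - 440 \cdot 3 \left(-6\right) \frac{1}{-11} \left(-10\right) = - 440 \cdot 3 \left(-6\right) \left(- \frac{1}{11}\right) \left(-10\right) = \left(-440\right) \left(- \frac{180}{11}\right) = 7200$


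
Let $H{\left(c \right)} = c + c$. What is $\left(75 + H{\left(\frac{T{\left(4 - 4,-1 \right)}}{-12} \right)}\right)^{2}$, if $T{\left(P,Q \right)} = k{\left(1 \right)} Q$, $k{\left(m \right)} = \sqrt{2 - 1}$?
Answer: $\frac{203401}{36} \approx 5650.0$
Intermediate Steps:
$k{\left(m \right)} = 1$ ($k{\left(m \right)} = \sqrt{1} = 1$)
$T{\left(P,Q \right)} = Q$ ($T{\left(P,Q \right)} = 1 Q = Q$)
$H{\left(c \right)} = 2 c$
$\left(75 + H{\left(\frac{T{\left(4 - 4,-1 \right)}}{-12} \right)}\right)^{2} = \left(75 + 2 \left(- \frac{1}{-12}\right)\right)^{2} = \left(75 + 2 \left(\left(-1\right) \left(- \frac{1}{12}\right)\right)\right)^{2} = \left(75 + 2 \cdot \frac{1}{12}\right)^{2} = \left(75 + \frac{1}{6}\right)^{2} = \left(\frac{451}{6}\right)^{2} = \frac{203401}{36}$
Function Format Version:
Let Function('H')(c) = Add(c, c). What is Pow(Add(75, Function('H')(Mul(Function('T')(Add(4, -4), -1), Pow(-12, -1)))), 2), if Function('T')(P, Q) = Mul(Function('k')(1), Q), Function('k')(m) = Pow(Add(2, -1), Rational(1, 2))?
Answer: Rational(203401, 36) ≈ 5650.0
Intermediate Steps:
Function('k')(m) = 1 (Function('k')(m) = Pow(1, Rational(1, 2)) = 1)
Function('T')(P, Q) = Q (Function('T')(P, Q) = Mul(1, Q) = Q)
Function('H')(c) = Mul(2, c)
Pow(Add(75, Function('H')(Mul(Function('T')(Add(4, -4), -1), Pow(-12, -1)))), 2) = Pow(Add(75, Mul(2, Mul(-1, Pow(-12, -1)))), 2) = Pow(Add(75, Mul(2, Mul(-1, Rational(-1, 12)))), 2) = Pow(Add(75, Mul(2, Rational(1, 12))), 2) = Pow(Add(75, Rational(1, 6)), 2) = Pow(Rational(451, 6), 2) = Rational(203401, 36)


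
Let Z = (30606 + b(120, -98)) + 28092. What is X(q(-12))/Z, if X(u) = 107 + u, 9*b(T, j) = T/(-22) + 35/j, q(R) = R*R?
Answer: 347886/81354533 ≈ 0.0042762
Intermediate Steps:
q(R) = R²
b(T, j) = -T/198 + 35/(9*j) (b(T, j) = (T/(-22) + 35/j)/9 = (T*(-1/22) + 35/j)/9 = (-T/22 + 35/j)/9 = (35/j - T/22)/9 = -T/198 + 35/(9*j))
Z = 81354533/1386 (Z = (30606 + (1/198)*(770 - 1*120*(-98))/(-98)) + 28092 = (30606 + (1/198)*(-1/98)*(770 + 11760)) + 28092 = (30606 + (1/198)*(-1/98)*12530) + 28092 = (30606 - 895/1386) + 28092 = 42419021/1386 + 28092 = 81354533/1386 ≈ 58697.)
X(q(-12))/Z = (107 + (-12)²)/(81354533/1386) = (107 + 144)*(1386/81354533) = 251*(1386/81354533) = 347886/81354533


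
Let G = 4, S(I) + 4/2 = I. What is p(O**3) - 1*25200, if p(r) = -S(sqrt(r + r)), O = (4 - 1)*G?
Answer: -25198 - 24*sqrt(6) ≈ -25257.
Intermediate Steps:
S(I) = -2 + I
O = 12 (O = (4 - 1)*4 = 3*4 = 12)
p(r) = 2 - sqrt(2)*sqrt(r) (p(r) = -(-2 + sqrt(r + r)) = -(-2 + sqrt(2*r)) = -(-2 + sqrt(2)*sqrt(r)) = 2 - sqrt(2)*sqrt(r))
p(O**3) - 1*25200 = (2 - sqrt(2)*sqrt(12**3)) - 1*25200 = (2 - sqrt(2)*sqrt(1728)) - 25200 = (2 - sqrt(2)*24*sqrt(3)) - 25200 = (2 - 24*sqrt(6)) - 25200 = -25198 - 24*sqrt(6)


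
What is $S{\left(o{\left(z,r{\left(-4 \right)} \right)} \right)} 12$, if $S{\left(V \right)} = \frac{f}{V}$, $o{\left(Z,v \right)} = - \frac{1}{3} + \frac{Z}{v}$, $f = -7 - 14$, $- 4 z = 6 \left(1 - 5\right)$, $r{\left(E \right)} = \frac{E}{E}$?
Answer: $- \frac{756}{17} \approx -44.471$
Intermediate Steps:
$r{\left(E \right)} = 1$
$z = 6$ ($z = - \frac{6 \left(1 - 5\right)}{4} = - \frac{6 \left(-4\right)}{4} = \left(- \frac{1}{4}\right) \left(-24\right) = 6$)
$f = -21$
$o{\left(Z,v \right)} = - \frac{1}{3} + \frac{Z}{v}$ ($o{\left(Z,v \right)} = \left(-1\right) \frac{1}{3} + \frac{Z}{v} = - \frac{1}{3} + \frac{Z}{v}$)
$S{\left(V \right)} = - \frac{21}{V}$
$S{\left(o{\left(z,r{\left(-4 \right)} \right)} \right)} 12 = - \frac{21}{1^{-1} \left(6 - \frac{1}{3}\right)} 12 = - \frac{21}{1 \left(6 - \frac{1}{3}\right)} 12 = - \frac{21}{1 \cdot \frac{17}{3}} \cdot 12 = - \frac{21}{\frac{17}{3}} \cdot 12 = \left(-21\right) \frac{3}{17} \cdot 12 = \left(- \frac{63}{17}\right) 12 = - \frac{756}{17}$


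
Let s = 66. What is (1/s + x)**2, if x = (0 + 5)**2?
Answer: 2725801/4356 ≈ 625.76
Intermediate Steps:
x = 25 (x = 5**2 = 25)
(1/s + x)**2 = (1/66 + 25)**2 = (1651/66)**2 = 2725801/4356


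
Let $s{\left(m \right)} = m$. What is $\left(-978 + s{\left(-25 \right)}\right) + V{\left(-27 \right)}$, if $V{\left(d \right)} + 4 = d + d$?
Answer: $-1061$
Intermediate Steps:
$V{\left(d \right)} = -4 + 2 d$ ($V{\left(d \right)} = -4 + \left(d + d\right) = -4 + 2 d$)
$\left(-978 + s{\left(-25 \right)}\right) + V{\left(-27 \right)} = \left(-978 - 25\right) + \left(-4 + 2 \left(-27\right)\right) = -1003 - 58 = -1061$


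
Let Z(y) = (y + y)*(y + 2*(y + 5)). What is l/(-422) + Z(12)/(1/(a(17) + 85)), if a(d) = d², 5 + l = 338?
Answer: 174241779/422 ≈ 4.1290e+5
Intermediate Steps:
l = 333 (l = -5 + 338 = 333)
Z(y) = 2*y*(10 + 3*y) (Z(y) = (2*y)*(y + 2*(5 + y)) = (2*y)*(y + (10 + 2*y)) = (2*y)*(10 + 3*y) = 2*y*(10 + 3*y))
l/(-422) + Z(12)/(1/(a(17) + 85)) = 333/(-422) + (2*12*(10 + 3*12))/(1/(17² + 85)) = 333*(-1/422) + (2*12*(10 + 36))/(1/(289 + 85)) = -333/422 + (2*12*46)/(1/374) = -333/422 + 1104/(1/374) = -333/422 + 1104*374 = -333/422 + 412896 = 174241779/422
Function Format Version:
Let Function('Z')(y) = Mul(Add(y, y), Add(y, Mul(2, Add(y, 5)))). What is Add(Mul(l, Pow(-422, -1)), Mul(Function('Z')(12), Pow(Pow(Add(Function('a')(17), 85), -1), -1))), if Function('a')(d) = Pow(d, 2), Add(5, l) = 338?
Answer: Rational(174241779, 422) ≈ 4.1290e+5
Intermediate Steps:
l = 333 (l = Add(-5, 338) = 333)
Function('Z')(y) = Mul(2, y, Add(10, Mul(3, y))) (Function('Z')(y) = Mul(Mul(2, y), Add(y, Mul(2, Add(5, y)))) = Mul(Mul(2, y), Add(y, Add(10, Mul(2, y)))) = Mul(Mul(2, y), Add(10, Mul(3, y))) = Mul(2, y, Add(10, Mul(3, y))))
Add(Mul(l, Pow(-422, -1)), Mul(Function('Z')(12), Pow(Pow(Add(Function('a')(17), 85), -1), -1))) = Add(Mul(333, Pow(-422, -1)), Mul(Mul(2, 12, Add(10, Mul(3, 12))), Pow(Pow(Add(Pow(17, 2), 85), -1), -1))) = Add(Mul(333, Rational(-1, 422)), Mul(Mul(2, 12, Add(10, 36)), Pow(Pow(Add(289, 85), -1), -1))) = Add(Rational(-333, 422), Mul(Mul(2, 12, 46), Pow(Pow(374, -1), -1))) = Add(Rational(-333, 422), Mul(1104, Pow(Rational(1, 374), -1))) = Add(Rational(-333, 422), Mul(1104, 374)) = Add(Rational(-333, 422), 412896) = Rational(174241779, 422)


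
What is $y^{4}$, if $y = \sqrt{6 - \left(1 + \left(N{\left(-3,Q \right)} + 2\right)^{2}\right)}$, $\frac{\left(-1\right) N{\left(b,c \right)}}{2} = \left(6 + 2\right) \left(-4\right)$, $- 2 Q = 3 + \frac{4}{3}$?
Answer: $18931201$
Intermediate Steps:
$Q = - \frac{13}{6}$ ($Q = - \frac{3 + \frac{4}{3}}{2} = \left(- \frac{1}{2}\right) \frac{13}{3} = - \frac{13}{6} \approx -2.1667$)
$N{\left(b,c \right)} = 64$ ($N{\left(b,c \right)} = - 2 \left(6 + 2\right) \left(-4\right) = - 2 \cdot 8 \left(-4\right) = \left(-2\right) \left(-32\right) = 64$)
$y = i \sqrt{4351}$ ($y = \sqrt{6 - \left(1 + \left(64 + 2\right)^{2}\right)} = \sqrt{6 - 4357} = \sqrt{-4351} = i \sqrt{4351} \approx 65.962 i$)
$y^{4} = \left(i \sqrt{4351}\right)^{4} = 18931201$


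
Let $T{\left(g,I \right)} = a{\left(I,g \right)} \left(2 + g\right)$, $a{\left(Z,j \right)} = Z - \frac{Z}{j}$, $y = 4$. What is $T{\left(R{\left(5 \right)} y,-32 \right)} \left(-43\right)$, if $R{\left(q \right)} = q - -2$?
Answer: $\frac{278640}{7} \approx 39806.0$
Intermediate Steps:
$R{\left(q \right)} = 2 + q$ ($R{\left(q \right)} = q + 2 = 2 + q$)
$a{\left(Z,j \right)} = Z - \frac{Z}{j}$
$T{\left(g,I \right)} = \left(2 + g\right) \left(I - \frac{I}{g}\right)$ ($T{\left(g,I \right)} = \left(I - \frac{I}{g}\right) \left(2 + g\right) = \left(2 + g\right) \left(I - \frac{I}{g}\right)$)
$T{\left(R{\left(5 \right)} y,-32 \right)} \left(-43\right) = - \frac{32 \left(-1 + \left(2 + 5\right) 4\right) \left(2 + \left(2 + 5\right) 4\right)}{\left(2 + 5\right) 4} \left(-43\right) = - \frac{32 \left(-1 + 7 \cdot 4\right) \left(2 + 7 \cdot 4\right)}{7 \cdot 4} \left(-43\right) = - \frac{32 \left(-1 + 28\right) \left(2 + 28\right)}{28} \left(-43\right) = \left(-32\right) \frac{1}{28} \cdot 27 \cdot 30 \left(-43\right) = \left(- \frac{6480}{7}\right) \left(-43\right) = \frac{278640}{7}$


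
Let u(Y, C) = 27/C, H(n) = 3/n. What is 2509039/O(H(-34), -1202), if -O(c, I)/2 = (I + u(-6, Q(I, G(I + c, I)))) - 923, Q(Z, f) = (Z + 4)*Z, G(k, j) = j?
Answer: 1806503061922/3059991473 ≈ 590.36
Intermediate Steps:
Q(Z, f) = Z*(4 + Z) (Q(Z, f) = (4 + Z)*Z = Z*(4 + Z))
O(c, I) = 1846 - 2*I - 54/(I*(4 + I)) (O(c, I) = -2*((I + 27/((I*(4 + I)))) - 923) = -2*((I + 27*(1/(I*(4 + I)))) - 923) = -2*((I + 27/(I*(4 + I))) - 923) = -2*(-923 + I + 27/(I*(4 + I))) = 1846 - 2*I - 54/(I*(4 + I)))
2509039/O(H(-34), -1202) = 2509039/((2*(-27 - 1202*(4 - 1202)*(923 - 1*(-1202)))/(-1202*(4 - 1202)))) = 2509039/((2*(-1/1202)*(-27 - 1202*(-1198)*(923 + 1202))/(-1198))) = 2509039/((2*(-1/1202)*(-1/1198)*(-27 - 1202*(-1198)*2125))) = 2509039/((2*(-1/1202)*(-1/1198)*(-27 + 3059991500))) = 2509039/((2*(-1/1202)*(-1/1198)*3059991473)) = 2509039/(3059991473/719998) = 2509039*(719998/3059991473) = 1806503061922/3059991473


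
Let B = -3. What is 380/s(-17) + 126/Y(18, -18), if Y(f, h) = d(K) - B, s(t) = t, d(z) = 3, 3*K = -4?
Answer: -23/17 ≈ -1.3529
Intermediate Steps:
K = -4/3 (K = (⅓)*(-4) = -4/3 ≈ -1.3333)
Y(f, h) = 6 (Y(f, h) = 3 - 1*(-3) = 3 + 3 = 6)
380/s(-17) + 126/Y(18, -18) = 380/(-17) + 126/6 = 380*(-1/17) + 126*(⅙) = -380/17 + 21 = -23/17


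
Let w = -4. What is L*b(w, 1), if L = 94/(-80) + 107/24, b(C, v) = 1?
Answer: 197/60 ≈ 3.2833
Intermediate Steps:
L = 197/60 (L = 94*(-1/80) + 107*(1/24) = -47/40 + 107/24 = 197/60 ≈ 3.2833)
L*b(w, 1) = (197/60)*1 = 197/60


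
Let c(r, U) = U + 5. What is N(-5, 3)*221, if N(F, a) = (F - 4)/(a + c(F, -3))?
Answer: -1989/5 ≈ -397.80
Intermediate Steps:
c(r, U) = 5 + U
N(F, a) = (-4 + F)/(2 + a) (N(F, a) = (F - 4)/(a + (5 - 3)) = (-4 + F)/(a + 2) = (-4 + F)/(2 + a))
N(-5, 3)*221 = ((-4 - 5)/(2 + 3))*221 = (-9/5)*221 = ((⅕)*(-9))*221 = -9/5*221 = -1989/5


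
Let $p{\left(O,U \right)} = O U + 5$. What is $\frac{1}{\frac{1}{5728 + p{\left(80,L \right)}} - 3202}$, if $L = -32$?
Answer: $- \frac{3173}{10159945} \approx -0.00031231$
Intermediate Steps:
$p{\left(O,U \right)} = 5 + O U$
$\frac{1}{\frac{1}{5728 + p{\left(80,L \right)}} - 3202} = \frac{1}{\frac{1}{5728 + \left(5 + 80 \left(-32\right)\right)} - 3202} = \frac{1}{\frac{1}{5728 + \left(5 - 2560\right)} - 3202} = \frac{1}{\frac{1}{5728 - 2555} - 3202} = \frac{1}{\frac{1}{3173} - 3202} = \frac{1}{- \frac{10159945}{3173}} = - \frac{3173}{10159945}$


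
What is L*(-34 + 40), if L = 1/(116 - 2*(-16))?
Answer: 3/74 ≈ 0.040541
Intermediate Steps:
L = 1/148 (L = 1/(116 + 32) = 1/148 ≈ 0.0067568)
L*(-34 + 40) = (-34 + 40)/148 = (1/148)*6 = 3/74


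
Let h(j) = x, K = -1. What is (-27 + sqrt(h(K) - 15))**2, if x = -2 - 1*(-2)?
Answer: (27 - I*sqrt(15))**2 ≈ 714.0 - 209.14*I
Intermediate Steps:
x = 0 (x = -2 + 2 = 0)
h(j) = 0
(-27 + sqrt(h(K) - 15))**2 = (-27 + sqrt(0 - 15))**2 = (-27 + sqrt(-15))**2 = (-27 + I*sqrt(15))**2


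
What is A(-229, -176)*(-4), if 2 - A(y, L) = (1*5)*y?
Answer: -4588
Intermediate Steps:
A(y, L) = 2 - 5*y (A(y, L) = 2 - 1*5*y = 2 - 5*y)
A(-229, -176)*(-4) = (2 - 5*(-229))*(-4) = (2 + 1145)*(-4) = 1147*(-4) = -4588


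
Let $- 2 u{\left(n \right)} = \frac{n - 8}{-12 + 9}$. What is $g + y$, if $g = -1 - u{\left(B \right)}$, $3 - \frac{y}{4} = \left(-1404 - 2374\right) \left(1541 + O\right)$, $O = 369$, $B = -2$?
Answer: $\frac{86591798}{3} \approx 2.8864 \cdot 10^{7}$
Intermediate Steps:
$y = 28863932$ ($y = 12 - 4 \left(-1404 - 2374\right) \left(1541 + 369\right) = 12 - 4 \left(\left(-3778\right) 1910\right) = 12 - -28863920 = 12 + 28863920 = 28863932$)
$u{\left(n \right)} = - \frac{4}{3} + \frac{n}{6}$ ($u{\left(n \right)} = - \frac{\left(n - 8\right) \frac{1}{-12 + 9}}{2} = - \frac{\left(-8 + n\right) \frac{1}{-3}}{2} = - \frac{\left(-8 + n\right) \left(- \frac{1}{3}\right)}{2} = - \frac{\frac{8}{3} - \frac{n}{3}}{2} = - \frac{4}{3} + \frac{n}{6}$)
$g = \frac{2}{3}$ ($g = -1 - \left(- \frac{4}{3} + \frac{1}{6} \left(-2\right)\right) = -1 - \left(- \frac{4}{3} - \frac{1}{3}\right) = -1 - - \frac{5}{3} = -1 + \frac{5}{3} = \frac{2}{3} \approx 0.66667$)
$g + y = \frac{2}{3} + 28863932 = \frac{86591798}{3}$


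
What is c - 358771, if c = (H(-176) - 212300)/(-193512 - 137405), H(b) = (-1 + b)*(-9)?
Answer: -118723212300/330917 ≈ -3.5877e+5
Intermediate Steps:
H(b) = 9 - 9*b
c = 210707/330917 (c = ((9 - 9*(-176)) - 212300)/(-193512 - 137405) = ((9 + 1584) - 212300)/(-330917) = (1593 - 212300)*(-1/330917) = -210707*(-1/330917) = 210707/330917 ≈ 0.63674)
c - 358771 = 210707/330917 - 358771 = -118723212300/330917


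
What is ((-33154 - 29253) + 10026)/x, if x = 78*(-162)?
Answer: 52381/12636 ≈ 4.1454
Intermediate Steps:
x = -12636
((-33154 - 29253) + 10026)/x = ((-33154 - 29253) + 10026)/(-12636) = (-62407 + 10026)*(-1/12636) = -52381*(-1/12636) = 52381/12636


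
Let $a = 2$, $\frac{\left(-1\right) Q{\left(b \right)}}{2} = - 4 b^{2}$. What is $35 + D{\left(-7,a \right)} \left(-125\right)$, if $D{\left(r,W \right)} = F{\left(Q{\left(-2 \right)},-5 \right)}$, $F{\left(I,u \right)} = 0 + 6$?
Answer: $-715$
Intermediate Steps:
$Q{\left(b \right)} = 8 b^{2}$ ($Q{\left(b \right)} = - 2 \left(- 4 b^{2}\right) = 8 b^{2}$)
$F{\left(I,u \right)} = 6$
$D{\left(r,W \right)} = 6$
$35 + D{\left(-7,a \right)} \left(-125\right) = 35 + 6 \left(-125\right) = 35 - 750 = -715$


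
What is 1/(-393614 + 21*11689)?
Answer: -1/148145 ≈ -6.7501e-6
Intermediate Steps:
1/(-393614 + 21*11689) = 1/(-393614 + 245469) = 1/(-148145) = -1/148145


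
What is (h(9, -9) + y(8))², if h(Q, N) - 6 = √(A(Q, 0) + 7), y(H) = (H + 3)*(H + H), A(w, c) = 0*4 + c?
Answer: (182 + √7)² ≈ 34094.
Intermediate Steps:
A(w, c) = c (A(w, c) = 0 + c = c)
y(H) = 2*H*(3 + H) (y(H) = (3 + H)*(2*H) = 2*H*(3 + H))
h(Q, N) = 6 + √7 (h(Q, N) = 6 + √(0 + 7) = 6 + √7)
(h(9, -9) + y(8))² = ((6 + √7) + 2*8*(3 + 8))² = ((6 + √7) + 2*8*11)² = ((6 + √7) + 176)² = (182 + √7)²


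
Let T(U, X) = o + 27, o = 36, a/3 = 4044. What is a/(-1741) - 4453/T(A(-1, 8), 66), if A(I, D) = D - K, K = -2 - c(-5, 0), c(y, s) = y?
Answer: -8516989/109683 ≈ -77.651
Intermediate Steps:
a = 12132 (a = 3*4044 = 12132)
K = 3 (K = -2 - 1*(-5) = -2 + 5 = 3)
A(I, D) = -3 + D (A(I, D) = D - 1*3 = D - 3 = -3 + D)
T(U, X) = 63 (T(U, X) = 36 + 27 = 63)
a/(-1741) - 4453/T(A(-1, 8), 66) = 12132/(-1741) - 4453/63 = 12132*(-1/1741) - 4453*1/63 = -12132/1741 - 4453/63 = -8516989/109683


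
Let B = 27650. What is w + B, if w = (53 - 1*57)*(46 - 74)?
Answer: 27762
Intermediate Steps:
w = 112 (w = (53 - 57)*(-28) = -4*(-28) = 112)
w + B = 112 + 27650 = 27762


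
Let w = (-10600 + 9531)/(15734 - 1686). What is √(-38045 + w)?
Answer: I*√469253447062/3512 ≈ 195.05*I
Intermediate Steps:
w = -1069/14048 ≈ -0.076096
√(-38045 + w) = √(-38045 - 1069/14048) = √(-534457229/14048) = I*√469253447062/3512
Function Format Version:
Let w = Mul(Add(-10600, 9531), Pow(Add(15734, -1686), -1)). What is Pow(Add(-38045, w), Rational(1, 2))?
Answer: Mul(Rational(1, 3512), I, Pow(469253447062, Rational(1, 2))) ≈ Mul(195.05, I)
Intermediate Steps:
w = Rational(-1069, 14048) (w = Mul(-1069, Pow(14048, -1)) = Mul(-1069, Rational(1, 14048)) = Rational(-1069, 14048) ≈ -0.076096)
Pow(Add(-38045, w), Rational(1, 2)) = Pow(Add(-38045, Rational(-1069, 14048)), Rational(1, 2)) = Pow(Rational(-534457229, 14048), Rational(1, 2)) = Mul(Rational(1, 3512), I, Pow(469253447062, Rational(1, 2)))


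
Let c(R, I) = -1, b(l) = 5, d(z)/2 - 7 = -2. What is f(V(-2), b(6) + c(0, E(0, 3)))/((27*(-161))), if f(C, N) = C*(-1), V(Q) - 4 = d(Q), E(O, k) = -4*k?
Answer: 2/621 ≈ 0.0032206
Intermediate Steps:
d(z) = 10 (d(z) = 14 + 2*(-2) = 14 - 4 = 10)
V(Q) = 14 (V(Q) = 4 + 10 = 14)
f(C, N) = -C
f(V(-2), b(6) + c(0, E(0, 3)))/((27*(-161))) = (-1*14)/((27*(-161))) = -14/(-4347) = -14*(-1/4347) = 2/621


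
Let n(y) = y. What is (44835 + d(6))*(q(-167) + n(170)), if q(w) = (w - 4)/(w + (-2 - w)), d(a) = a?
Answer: 22913751/2 ≈ 1.1457e+7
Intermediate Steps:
q(w) = 2 - w/2 (q(w) = (-4 + w)/(-2) = (-4 + w)*(-½) = 2 - w/2)
(44835 + d(6))*(q(-167) + n(170)) = (44835 + 6)*((2 - ½*(-167)) + 170) = 44841*((2 + 167/2) + 170) = 44841*(171/2 + 170) = 44841*(511/2) = 22913751/2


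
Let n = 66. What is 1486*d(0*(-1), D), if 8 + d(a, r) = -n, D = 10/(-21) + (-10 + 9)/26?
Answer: -109964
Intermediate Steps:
D = -281/546 (D = 10*(-1/21) - 1*1/26 = -10/21 - 1/26 = -281/546 ≈ -0.51465)
d(a, r) = -74 (d(a, r) = -8 - 1*66 = -8 - 66 = -74)
1486*d(0*(-1), D) = 1486*(-74) = -109964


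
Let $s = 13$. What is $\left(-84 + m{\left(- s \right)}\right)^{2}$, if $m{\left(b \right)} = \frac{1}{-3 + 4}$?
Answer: $6889$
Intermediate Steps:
$m{\left(b \right)} = 1$ ($m{\left(b \right)} = 1^{-1} = 1$)
$\left(-84 + m{\left(- s \right)}\right)^{2} = \left(-84 + 1\right)^{2} = \left(-83\right)^{2} = 6889$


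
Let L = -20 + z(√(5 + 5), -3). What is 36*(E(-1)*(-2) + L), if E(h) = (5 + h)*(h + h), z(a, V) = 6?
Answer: 72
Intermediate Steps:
L = -14 (L = -20 + 6 = -14)
E(h) = 2*h*(5 + h) (E(h) = (5 + h)*(2*h) = 2*h*(5 + h))
36*(E(-1)*(-2) + L) = 36*((2*(-1)*(5 - 1))*(-2) - 14) = 36*((2*(-1)*4)*(-2) - 14) = 36*(-8*(-2) - 14) = 36*(16 - 14) = 36*2 = 72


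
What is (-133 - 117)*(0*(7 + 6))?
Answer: 0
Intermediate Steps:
(-133 - 117)*(0*(7 + 6)) = -0*13 = -250*0 = 0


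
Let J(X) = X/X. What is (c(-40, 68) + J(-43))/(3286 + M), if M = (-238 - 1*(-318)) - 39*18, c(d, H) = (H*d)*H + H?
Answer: -184891/2664 ≈ -69.404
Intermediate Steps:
c(d, H) = H + d*H² (c(d, H) = d*H² + H = H + d*H²)
J(X) = 1
M = -622 (M = (-238 + 318) - 1*702 = 80 - 702 = -622)
(c(-40, 68) + J(-43))/(3286 + M) = (68*(1 + 68*(-40)) + 1)/(3286 - 622) = (68*(1 - 2720) + 1)/2664 = (68*(-2719) + 1)*(1/2664) = (-184892 + 1)*(1/2664) = -184891*1/2664 = -184891/2664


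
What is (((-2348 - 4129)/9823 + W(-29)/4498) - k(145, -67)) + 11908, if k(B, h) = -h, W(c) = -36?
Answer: 261575764020/22091927 ≈ 11840.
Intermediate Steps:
(((-2348 - 4129)/9823 + W(-29)/4498) - k(145, -67)) + 11908 = (((-2348 - 4129)/9823 - 36/4498) - (-1)*(-67)) + 11908 = ((-6477*1/9823 - 36*1/4498) - 1*67) + 11908 = ((-6477/9823 - 18/2249) - 67) + 11908 = (-14743587/22091927 - 67) + 11908 = -1494902696/22091927 + 11908 = 261575764020/22091927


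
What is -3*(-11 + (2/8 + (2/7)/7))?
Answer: 6297/196 ≈ 32.128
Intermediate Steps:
-3*(-11 + (2/8 + (2/7)/7)) = -3*(-11 + (2*(1/8) + (2*(1/7))*(1/7))) = -3*(-11 + (1/4 + (2/7)*(1/7))) = -3*(-11 + (1/4 + 2/49)) = -3*(-11 + 57/196) = -3*(-2099/196) = 6297/196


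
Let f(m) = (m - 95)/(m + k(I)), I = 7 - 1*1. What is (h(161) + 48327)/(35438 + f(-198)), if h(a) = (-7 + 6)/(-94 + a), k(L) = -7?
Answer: 663771140/486760561 ≈ 1.3636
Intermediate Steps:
I = 6 (I = 7 - 1 = 6)
h(a) = -1/(-94 + a)
f(m) = (-95 + m)/(-7 + m) (f(m) = (m - 95)/(m - 7) = (-95 + m)/(-7 + m))
(h(161) + 48327)/(35438 + f(-198)) = (-1/(-94 + 161) + 48327)/(35438 + (-95 - 198)/(-7 - 198)) = (-1/67 + 48327)/(35438 - 293/(-205)) = (-1*1/67 + 48327)/(35438 - 1/205*(-293)) = (-1/67 + 48327)/(35438 + 293/205) = 3237908/(67*(7265083/205)) = (3237908/67)*(205/7265083) = 663771140/486760561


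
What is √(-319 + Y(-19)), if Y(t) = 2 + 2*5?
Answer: I*√307 ≈ 17.521*I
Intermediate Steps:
Y(t) = 12 (Y(t) = 2 + 10 = 12)
√(-319 + Y(-19)) = √(-319 + 12) = √(-307) = I*√307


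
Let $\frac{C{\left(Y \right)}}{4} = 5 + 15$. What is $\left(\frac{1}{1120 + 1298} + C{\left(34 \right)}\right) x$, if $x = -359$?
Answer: $- \frac{69445319}{2418} \approx -28720.0$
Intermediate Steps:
$C{\left(Y \right)} = 80$ ($C{\left(Y \right)} = 4 \left(5 + 15\right) = 4 \cdot 20 = 80$)
$\left(\frac{1}{1120 + 1298} + C{\left(34 \right)}\right) x = \left(\frac{1}{1120 + 1298} + 80\right) \left(-359\right) = \left(\frac{1}{2418} + 80\right) \left(-359\right) = \frac{193441}{2418} \left(-359\right) = - \frac{69445319}{2418}$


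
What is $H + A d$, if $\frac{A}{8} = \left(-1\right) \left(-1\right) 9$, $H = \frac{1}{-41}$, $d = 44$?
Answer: $\frac{129887}{41} \approx 3168.0$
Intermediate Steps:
$H = - \frac{1}{41} \approx -0.02439$
$A = 72$ ($A = 8 \left(-1\right) \left(-1\right) 9 = 8 \cdot 1 \cdot 9 = 8 \cdot 9 = 72$)
$H + A d = - \frac{1}{41} + 72 \cdot 44 = - \frac{1}{41} + 3168 = \frac{129887}{41}$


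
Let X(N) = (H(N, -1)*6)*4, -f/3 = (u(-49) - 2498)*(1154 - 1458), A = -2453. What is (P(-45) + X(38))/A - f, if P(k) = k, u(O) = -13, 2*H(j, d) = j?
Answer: 5617448085/2453 ≈ 2.2900e+6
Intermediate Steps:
H(j, d) = j/2
f = -2290032 (f = -3*(-13 - 2498)*(1154 - 1458) = -(-7533)*(-304) = -3*763344 = -2290032)
X(N) = 12*N (X(N) = ((N/2)*6)*4 = (3*N)*4 = 12*N)
(P(-45) + X(38))/A - f = (-45 + 12*38)/(-2453) - 1*(-2290032) = (-45 + 456)*(-1/2453) + 2290032 = 411*(-1/2453) + 2290032 = -411/2453 + 2290032 = 5617448085/2453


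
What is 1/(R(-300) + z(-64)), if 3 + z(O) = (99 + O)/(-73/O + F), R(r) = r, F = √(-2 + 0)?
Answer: (-64*√2 + 73*I)/(-19879*I + 19392*√2) ≈ -0.0034284 + 0.00017672*I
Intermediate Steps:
F = I*√2 (F = √(-2) = I*√2 ≈ 1.4142*I)
z(O) = -3 + (99 + O)/(-73/O + I*√2)
1/(R(-300) + z(-64)) = 1/(-300 + (219 + (-64)² + 99*(-64) - 3*I*(-64)*√2)/(-73 + I*(-64)*√2)) = 1/(-300 + (219 + 4096 - 6336 + 192*I*√2)/(-73 - 64*I*√2)) = 1/(-300 + (-2021 + 192*I*√2)/(-73 - 64*I*√2))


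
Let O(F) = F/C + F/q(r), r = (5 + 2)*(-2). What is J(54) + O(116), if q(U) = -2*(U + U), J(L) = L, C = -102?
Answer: 39223/714 ≈ 54.934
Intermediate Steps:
r = -14 (r = 7*(-2) = -14)
q(U) = -4*U
O(F) = 23*F/2856 (O(F) = F/(-102) + F/((-4*(-14))) = F*(-1/102) + F/56 = -F/102 + F*(1/56) = -F/102 + F/56 = 23*F/2856)
J(54) + O(116) = 54 + (23/2856)*116 = 54 + 667/714 = 39223/714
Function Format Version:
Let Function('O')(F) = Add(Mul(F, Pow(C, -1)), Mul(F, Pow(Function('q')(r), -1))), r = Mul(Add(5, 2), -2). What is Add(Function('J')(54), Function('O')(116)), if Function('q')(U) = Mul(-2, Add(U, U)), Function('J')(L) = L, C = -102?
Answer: Rational(39223, 714) ≈ 54.934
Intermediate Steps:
r = -14 (r = Mul(7, -2) = -14)
Function('q')(U) = Mul(-4, U) (Function('q')(U) = Mul(-2, Mul(2, U)) = Mul(-4, U))
Function('O')(F) = Mul(Rational(23, 2856), F) (Function('O')(F) = Add(Mul(F, Pow(-102, -1)), Mul(F, Pow(Mul(-4, -14), -1))) = Add(Mul(F, Rational(-1, 102)), Mul(F, Pow(56, -1))) = Add(Mul(Rational(-1, 102), F), Mul(F, Rational(1, 56))) = Add(Mul(Rational(-1, 102), F), Mul(Rational(1, 56), F)) = Mul(Rational(23, 2856), F))
Add(Function('J')(54), Function('O')(116)) = Add(54, Mul(Rational(23, 2856), 116)) = Add(54, Rational(667, 714)) = Rational(39223, 714)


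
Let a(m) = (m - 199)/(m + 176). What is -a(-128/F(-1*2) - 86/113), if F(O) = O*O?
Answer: 26189/16186 ≈ 1.6180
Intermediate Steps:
F(O) = O**2
a(m) = (-199 + m)/(176 + m)
-a(-128/F(-1*2) - 86/113) = -(-199 + (-128/((-1*2)**2) - 86/113))/(176 + (-128/((-1*2)**2) - 86/113)) = -(-199 + (-128/((-2)**2) - 86*1/113))/(176 + (-128/((-2)**2) - 86*1/113)) = -(-199 + (-128/4 - 86/113))/(176 + (-128/4 - 86/113)) = -(-199 + (-128*1/4 - 86/113))/(176 + (-128*1/4 - 86/113)) = -(-199 + (-32 - 86/113))/(176 + (-32 - 86/113)) = -(-199 - 3702/113)/(176 - 3702/113) = -(-26189)/(16186/113*113) = -113*(-26189)/(16186*113) = -1*(-26189/16186) = 26189/16186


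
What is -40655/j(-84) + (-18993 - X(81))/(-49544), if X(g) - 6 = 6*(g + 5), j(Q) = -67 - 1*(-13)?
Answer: 1007632565/1337688 ≈ 753.26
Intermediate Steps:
j(Q) = -54 (j(Q) = -67 + 13 = -54)
X(g) = 36 + 6*g (X(g) = 6 + 6*(g + 5) = 6 + 6*(5 + g) = 6 + (30 + 6*g) = 36 + 6*g)
-40655/j(-84) + (-18993 - X(81))/(-49544) = -40655/(-54) + (-18993 - (36 + 6*81))/(-49544) = -40655*(-1/54) + (-18993 - (36 + 486))*(-1/49544) = 40655/54 + (-18993 - 1*522)*(-1/49544) = 40655/54 + (-18993 - 522)*(-1/49544) = 40655/54 - 19515*(-1/49544) = 40655/54 + 19515/49544 = 1007632565/1337688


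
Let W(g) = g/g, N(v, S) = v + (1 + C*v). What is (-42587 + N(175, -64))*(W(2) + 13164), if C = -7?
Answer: -574467940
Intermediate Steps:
N(v, S) = 1 - 6*v (N(v, S) = v + (1 - 7*v) = 1 - 6*v)
W(g) = 1
(-42587 + N(175, -64))*(W(2) + 13164) = (-42587 + (1 - 6*175))*(1 + 13164) = (-42587 + (1 - 1050))*13165 = (-42587 - 1049)*13165 = -43636*13165 = -574467940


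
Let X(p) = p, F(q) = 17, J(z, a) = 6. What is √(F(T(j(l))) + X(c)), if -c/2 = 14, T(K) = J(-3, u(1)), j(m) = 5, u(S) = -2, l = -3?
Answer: I*√11 ≈ 3.3166*I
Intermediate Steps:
T(K) = 6
c = -28 (c = -2*14 = -28)
√(F(T(j(l))) + X(c)) = √(17 - 28) = √(-11) = I*√11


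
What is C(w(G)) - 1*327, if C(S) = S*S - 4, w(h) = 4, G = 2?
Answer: -315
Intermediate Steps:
C(S) = -4 + S**2 (C(S) = S**2 - 4 = -4 + S**2)
C(w(G)) - 1*327 = (-4 + 4**2) - 1*327 = (-4 + 16) - 327 = 12 - 327 = -315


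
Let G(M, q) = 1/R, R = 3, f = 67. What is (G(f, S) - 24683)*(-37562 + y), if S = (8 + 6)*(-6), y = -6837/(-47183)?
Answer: 131233864154432/141549 ≈ 9.2713e+8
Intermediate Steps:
y = 6837/47183 (y = -6837*(-1/47183) = 6837/47183 ≈ 0.14490)
S = -84 (S = 14*(-6) = -84)
G(M, q) = 1/3
(G(f, S) - 24683)*(-37562 + y) = (1/3 - 24683)*(-37562 + 6837/47183) = -74048/3*(-1772281009/47183) = 131233864154432/141549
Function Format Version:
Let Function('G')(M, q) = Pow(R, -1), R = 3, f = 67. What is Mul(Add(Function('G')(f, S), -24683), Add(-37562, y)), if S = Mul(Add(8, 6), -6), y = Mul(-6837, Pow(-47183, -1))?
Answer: Rational(131233864154432, 141549) ≈ 9.2713e+8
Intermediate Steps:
y = Rational(6837, 47183) (y = Mul(-6837, Rational(-1, 47183)) = Rational(6837, 47183) ≈ 0.14490)
S = -84 (S = Mul(14, -6) = -84)
Function('G')(M, q) = Rational(1, 3) (Function('G')(M, q) = Pow(3, -1) = Rational(1, 3))
Mul(Add(Function('G')(f, S), -24683), Add(-37562, y)) = Mul(Add(Rational(1, 3), -24683), Add(-37562, Rational(6837, 47183))) = Mul(Rational(-74048, 3), Rational(-1772281009, 47183)) = Rational(131233864154432, 141549)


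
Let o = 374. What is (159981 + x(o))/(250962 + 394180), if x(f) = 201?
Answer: 80091/322571 ≈ 0.24829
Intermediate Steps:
(159981 + x(o))/(250962 + 394180) = (159981 + 201)/(250962 + 394180) = 160182/645142 = 160182*(1/645142) = 80091/322571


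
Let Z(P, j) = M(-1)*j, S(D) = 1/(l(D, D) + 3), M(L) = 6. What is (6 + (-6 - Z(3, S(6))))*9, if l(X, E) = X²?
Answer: -18/13 ≈ -1.3846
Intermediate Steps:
S(D) = 1/(3 + D²) (S(D) = 1/(D² + 3) = 1/(3 + D²))
Z(P, j) = 6*j
(6 + (-6 - Z(3, S(6))))*9 = (6 + (-6 - 6/(3 + 6²)))*9 = (6 + (-6 - 6/(3 + 36)))*9 = (6 + (-6 - 6/39))*9 = (6 + (-6 - 1*2/13))*9 = (6 + (-6 - 2/13))*9 = (6 - 80/13)*9 = -2/13*9 = -18/13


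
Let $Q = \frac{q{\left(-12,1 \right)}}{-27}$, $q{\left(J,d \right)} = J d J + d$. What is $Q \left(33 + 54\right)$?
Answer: $- \frac{4205}{9} \approx -467.22$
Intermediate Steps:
$q{\left(J,d \right)} = d + d J^{2}$ ($q{\left(J,d \right)} = d J^{2} + d = d + d J^{2}$)
$Q = - \frac{145}{27}$ ($Q = \frac{1 \left(1 + \left(-12\right)^{2}\right)}{-27} = 1 \left(1 + 144\right) \left(- \frac{1}{27}\right) = 1 \cdot 145 \left(- \frac{1}{27}\right) = 145 \left(- \frac{1}{27}\right) = - \frac{145}{27} \approx -5.3704$)
$Q \left(33 + 54\right) = - \frac{145 \left(33 + 54\right)}{27} = \left(- \frac{145}{27}\right) 87 = - \frac{4205}{9}$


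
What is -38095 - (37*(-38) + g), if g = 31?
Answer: -36720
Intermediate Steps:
-38095 - (37*(-38) + g) = -38095 - (37*(-38) + 31) = -38095 - (-1406 + 31) = -38095 - 1*(-1375) = -38095 + 1375 = -36720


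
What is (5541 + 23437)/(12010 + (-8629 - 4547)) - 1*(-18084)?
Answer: 10528483/583 ≈ 18059.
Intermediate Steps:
(5541 + 23437)/(12010 + (-8629 - 4547)) - 1*(-18084) = 28978/(12010 - 13176) + 18084 = 28978/(-1166) + 18084 = 28978*(-1/1166) + 18084 = -14489/583 + 18084 = 10528483/583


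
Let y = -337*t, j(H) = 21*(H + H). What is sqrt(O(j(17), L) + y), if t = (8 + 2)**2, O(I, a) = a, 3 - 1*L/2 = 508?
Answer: I*sqrt(34710) ≈ 186.31*I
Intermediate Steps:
L = -1010 (L = 6 - 2*508 = 6 - 1016 = -1010)
j(H) = 42*H (j(H) = 21*(2*H) = 42*H)
t = 100 (t = 10**2 = 100)
y = -33700 (y = -337*100 = -33700)
sqrt(O(j(17), L) + y) = sqrt(-1010 - 33700) = sqrt(-34710) = I*sqrt(34710)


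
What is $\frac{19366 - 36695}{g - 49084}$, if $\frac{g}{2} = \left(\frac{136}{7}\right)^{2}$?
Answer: $\frac{849121}{2368124} \approx 0.35856$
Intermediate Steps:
$g = \frac{36992}{49}$ ($g = 2 \left(\frac{136}{7}\right)^{2} = 2 \cdot \frac{18496}{49} = \frac{36992}{49} \approx 754.94$)
$\frac{19366 - 36695}{g - 49084} = \frac{19366 - 36695}{\frac{36992}{49} - 49084} = - \frac{17329}{- \frac{2368124}{49}} = \left(-17329\right) \left(- \frac{49}{2368124}\right) = \frac{849121}{2368124}$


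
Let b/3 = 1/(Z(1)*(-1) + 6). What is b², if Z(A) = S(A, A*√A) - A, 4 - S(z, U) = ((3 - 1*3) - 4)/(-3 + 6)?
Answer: 81/25 ≈ 3.2400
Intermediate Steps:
S(z, U) = 16/3 (S(z, U) = 4 - ((3 - 1*3) - 4)/(-3 + 6) = 4 - ((3 - 3) - 4)/3 = 4 - (0 - 4)/3 = 4 - (-4)/3 = 4 - 1*(-4/3) = 4 + 4/3 = 16/3)
Z(A) = 16/3 - A
b = 9/5 (b = 3/((16/3 - 1*1)*(-1) + 6) = 3/((16/3 - 1)*(-1) + 6) = 3/((13/3)*(-1) + 6) = 3/(-13/3 + 6) = 3/(5/3) = 3*(⅗) = 9/5 ≈ 1.8000)
b² = (9/5)² = 81/25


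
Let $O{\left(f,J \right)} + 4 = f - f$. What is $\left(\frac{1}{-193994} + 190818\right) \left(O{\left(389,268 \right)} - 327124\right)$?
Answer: $- \frac{6054738072392324}{96997} \approx -6.2422 \cdot 10^{10}$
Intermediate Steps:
$O{\left(f,J \right)} = -4$ ($O{\left(f,J \right)} = -4 + \left(f - f\right) = -4 + 0 = -4$)
$\left(\frac{1}{-193994} + 190818\right) \left(O{\left(389,268 \right)} - 327124\right) = \left(\frac{1}{-193994} + 190818\right) \left(-4 - 327124\right) = \left(- \frac{1}{193994} + 190818\right) \left(-327128\right) = \frac{37017547091}{193994} \left(-327128\right) = - \frac{6054738072392324}{96997}$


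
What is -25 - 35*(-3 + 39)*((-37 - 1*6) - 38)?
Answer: 102035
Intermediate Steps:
-25 - 35*(-3 + 39)*((-37 - 1*6) - 38) = -25 - 1260*((-37 - 6) - 38) = -25 - 1260*(-43 - 38) = -25 - 1260*(-81) = -25 - 35*(-2916) = -25 + 102060 = 102035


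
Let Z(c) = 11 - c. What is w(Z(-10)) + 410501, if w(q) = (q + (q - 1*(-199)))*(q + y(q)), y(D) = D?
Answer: 420623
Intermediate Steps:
w(q) = 2*q*(199 + 2*q) (w(q) = (q + (q - 1*(-199)))*(q + q) = (q + (q + 199))*(2*q) = (q + (199 + q))*(2*q) = (199 + 2*q)*(2*q) = 2*q*(199 + 2*q))
w(Z(-10)) + 410501 = 2*(11 - 1*(-10))*(199 + 2*(11 - 1*(-10))) + 410501 = 2*(11 + 10)*(199 + 2*(11 + 10)) + 410501 = 2*21*(199 + 2*21) + 410501 = 2*21*(199 + 42) + 410501 = 2*21*241 + 410501 = 10122 + 410501 = 420623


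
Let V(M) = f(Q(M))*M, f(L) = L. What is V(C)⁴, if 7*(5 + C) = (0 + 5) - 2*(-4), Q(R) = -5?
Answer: 146410000/2401 ≈ 60979.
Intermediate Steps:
C = -22/7 (C = -5 + ((0 + 5) - 2*(-4))/7 = -5 + (5 + 8)/7 = -5 + (⅐)*13 = -5 + 13/7 = -22/7 ≈ -3.1429)
V(M) = -5*M
V(C)⁴ = (-5*(-22/7))⁴ = (110/7)⁴ = 146410000/2401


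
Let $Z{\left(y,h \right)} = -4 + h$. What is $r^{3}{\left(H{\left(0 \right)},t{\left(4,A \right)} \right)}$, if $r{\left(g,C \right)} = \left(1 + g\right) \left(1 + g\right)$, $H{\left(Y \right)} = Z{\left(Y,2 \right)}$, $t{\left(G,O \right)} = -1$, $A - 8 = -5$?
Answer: $1$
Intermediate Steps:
$A = 3$ ($A = 8 - 5 = 3$)
$H{\left(Y \right)} = -2$ ($H{\left(Y \right)} = -4 + 2 = -2$)
$r{\left(g,C \right)} = \left(1 + g\right)^{2}$
$r^{3}{\left(H{\left(0 \right)},t{\left(4,A \right)} \right)} = \left(\left(1 - 2\right)^{2}\right)^{3} = \left(\left(-1\right)^{2}\right)^{3} = 1^{3} = 1$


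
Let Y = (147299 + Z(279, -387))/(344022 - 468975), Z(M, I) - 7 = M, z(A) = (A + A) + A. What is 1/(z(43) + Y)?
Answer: 41651/5323784 ≈ 0.0078236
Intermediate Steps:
z(A) = 3*A (z(A) = 2*A + A = 3*A)
Z(M, I) = 7 + M
Y = -49195/41651 (Y = (147299 + (7 + 279))/(344022 - 468975) = (147299 + 286)/(-124953) = 147585*(-1/124953) = -49195/41651 ≈ -1.1811)
1/(z(43) + Y) = 1/(3*43 - 49195/41651) = 1/(129 - 49195/41651) = 1/(5323784/41651) = 41651/5323784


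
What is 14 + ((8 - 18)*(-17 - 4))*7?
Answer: 1484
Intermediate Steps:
14 + ((8 - 18)*(-17 - 4))*7 = 14 - 10*(-21)*7 = 14 + 210*7 = 14 + 1470 = 1484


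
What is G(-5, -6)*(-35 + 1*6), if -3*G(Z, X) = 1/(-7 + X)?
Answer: -29/39 ≈ -0.74359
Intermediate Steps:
G(Z, X) = -1/(3*(-7 + X))
G(-5, -6)*(-35 + 1*6) = (-1/(-21 + 3*(-6)))*(-35 + 1*6) = (-1/(-21 - 18))*(-35 + 6) = -1/(-39)*(-29) = -1*(-1/39)*(-29) = (1/39)*(-29) = -29/39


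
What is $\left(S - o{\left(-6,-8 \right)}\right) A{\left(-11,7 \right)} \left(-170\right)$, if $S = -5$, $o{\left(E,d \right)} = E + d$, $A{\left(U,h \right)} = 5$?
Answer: $-7650$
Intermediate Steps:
$\left(S - o{\left(-6,-8 \right)}\right) A{\left(-11,7 \right)} \left(-170\right) = \left(-5 - \left(-6 - 8\right)\right) 5 \left(-170\right) = \left(-5 - -14\right) 5 \left(-170\right) = \left(-5 + 14\right) 5 \left(-170\right) = 9 \cdot 5 \left(-170\right) = 45 \left(-170\right) = -7650$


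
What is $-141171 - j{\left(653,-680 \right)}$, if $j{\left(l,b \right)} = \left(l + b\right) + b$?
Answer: $-140464$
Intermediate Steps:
$j{\left(l,b \right)} = l + 2 b$ ($j{\left(l,b \right)} = \left(b + l\right) + b = l + 2 b$)
$-141171 - j{\left(653,-680 \right)} = -141171 - \left(653 + 2 \left(-680\right)\right) = -141171 - \left(653 - 1360\right) = -141171 - -707 = -141171 + 707 = -140464$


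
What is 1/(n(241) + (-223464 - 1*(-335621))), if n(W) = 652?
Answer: 1/112809 ≈ 8.8645e-6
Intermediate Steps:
1/(n(241) + (-223464 - 1*(-335621))) = 1/(652 + (-223464 - 1*(-335621))) = 1/(652 + (-223464 + 335621)) = 1/(652 + 112157) = 1/112809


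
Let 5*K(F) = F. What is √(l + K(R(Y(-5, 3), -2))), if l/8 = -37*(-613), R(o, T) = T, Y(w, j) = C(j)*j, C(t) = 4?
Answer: √4536190/5 ≈ 425.97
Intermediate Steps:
Y(w, j) = 4*j
K(F) = F/5
l = 181448 (l = 8*(-37*(-613)) = 8*22681 = 181448)
√(l + K(R(Y(-5, 3), -2))) = √(181448 + (⅕)*(-2)) = √(181448 - ⅖) = √(907238/5) = √4536190/5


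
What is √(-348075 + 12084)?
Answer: I*√335991 ≈ 579.65*I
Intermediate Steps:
√(-348075 + 12084) = √(-335991) = I*√335991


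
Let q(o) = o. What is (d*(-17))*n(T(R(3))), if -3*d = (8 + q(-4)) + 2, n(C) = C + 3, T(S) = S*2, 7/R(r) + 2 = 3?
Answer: 578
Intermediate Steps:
R(r) = 7 (R(r) = 7/(-2 + 3) = 7/1 = 7*1 = 7)
T(S) = 2*S
n(C) = 3 + C
d = -2 (d = -((8 - 4) + 2)/3 = -(4 + 2)/3 = -⅓*6 = -2)
(d*(-17))*n(T(R(3))) = (-2*(-17))*(3 + 2*7) = 34*(3 + 14) = 34*17 = 578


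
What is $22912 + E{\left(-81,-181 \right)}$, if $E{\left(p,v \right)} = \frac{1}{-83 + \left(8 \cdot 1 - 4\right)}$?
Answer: $\frac{1810047}{79} \approx 22912.0$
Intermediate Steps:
$E{\left(p,v \right)} = - \frac{1}{79}$ ($E{\left(p,v \right)} = \frac{1}{-83 + \left(8 - 4\right)} = \frac{1}{-83 + 4} = \frac{1}{-79} = - \frac{1}{79}$)
$22912 + E{\left(-81,-181 \right)} = 22912 - \frac{1}{79} = \frac{1810047}{79}$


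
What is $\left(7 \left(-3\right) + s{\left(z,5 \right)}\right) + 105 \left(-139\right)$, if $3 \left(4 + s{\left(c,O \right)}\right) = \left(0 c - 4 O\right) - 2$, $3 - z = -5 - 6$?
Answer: $- \frac{43882}{3} \approx -14627.0$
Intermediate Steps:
$z = 14$ ($z = 3 - \left(-5 - 6\right) = 3 - -11 = 3 + 11 = 14$)
$s{\left(c,O \right)} = - \frac{14}{3} - \frac{4 O}{3}$ ($s{\left(c,O \right)} = -4 + \frac{\left(0 c - 4 O\right) - 2}{3} = -4 + \frac{\left(0 - 4 O\right) - 2}{3} = -4 + \frac{- 4 O - 2}{3} = -4 + \frac{-2 - 4 O}{3} = -4 - \left(\frac{2}{3} + \frac{4 O}{3}\right) = - \frac{14}{3} - \frac{4 O}{3}$)
$\left(7 \left(-3\right) + s{\left(z,5 \right)}\right) + 105 \left(-139\right) = \left(7 \left(-3\right) - \frac{34}{3}\right) + 105 \left(-139\right) = \left(-21 - \frac{34}{3}\right) - 14595 = - \frac{97}{3} - 14595 = - \frac{43882}{3}$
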